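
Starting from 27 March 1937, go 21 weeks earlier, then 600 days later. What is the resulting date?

Going back 21 weeks (= 147 days) from March 27, 1937:
Going back 27 days from March 27, 1937 reaches the end of the previous month; 147 − 27 = 120 left.
February 1937 has 28 days (1937 is not a leap year): 120 − 28 = 92 left.
January 1937 has 31 days: 92 − 31 = 61 left.
December 1936 has 31 days: 61 − 31 = 30 left.
November 1936 has 30 days: 30 − 30 = 0 left.
October 1936 has 31 days; 31 − 0 = 31 → October 31, 1936.
Counting forward 600 days from October 31, 1936:
October has 31 days, so 31 − 31 = 0 days remain after October 31, 1936; 600 − 0 = 600 left.
November 1936 has 30 days: 600 − 30 = 570 left.
December 1936 has 31 days: 570 − 31 = 539 left.
January 1937 has 31 days: 539 − 31 = 508 left.
February 1937 has 28 days (1937 is not a leap year): 508 − 28 = 480 left.
March 1937 has 31 days: 480 − 31 = 449 left.
April 1937 has 30 days: 449 − 30 = 419 left.
May 1937 has 31 days: 419 − 31 = 388 left.
June 1937 has 30 days: 388 − 30 = 358 left.
July 1937 has 31 days: 358 − 31 = 327 left.
August 1937 has 31 days: 327 − 31 = 296 left.
September 1937 has 30 days: 296 − 30 = 266 left.
October 1937 has 31 days: 266 − 31 = 235 left.
November 1937 has 30 days: 235 − 30 = 205 left.
December 1937 has 31 days: 205 − 31 = 174 left.
January 1938 has 31 days: 174 − 31 = 143 left.
February 1938 has 28 days (1938 is not a leap year): 143 − 28 = 115 left.
March 1938 has 31 days: 115 − 31 = 84 left.
April 1938 has 30 days: 84 − 30 = 54 left.
May 1938 has 31 days: 54 − 31 = 23 left.
23 days into June 1938 → June 23, 1938.

June 23, 1938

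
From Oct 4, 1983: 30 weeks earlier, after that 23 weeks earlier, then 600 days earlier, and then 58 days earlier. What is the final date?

Going back 30 weeks (= 210 days) from October 4, 1983:
Going back 4 days from October 4, 1983 reaches the end of the previous month; 210 − 4 = 206 left.
September 1983 has 30 days: 206 − 30 = 176 left.
August 1983 has 31 days: 176 − 31 = 145 left.
July 1983 has 31 days: 145 − 31 = 114 left.
June 1983 has 30 days: 114 − 30 = 84 left.
May 1983 has 31 days: 84 − 31 = 53 left.
April 1983 has 30 days: 53 − 30 = 23 left.
March 1983 has 31 days; 31 − 23 = 8 → March 8, 1983.
Counting back 23 weeks (= 161 days) from March 8, 1983:
Going back 8 days from March 8, 1983 reaches the end of the previous month; 161 − 8 = 153 left.
February 1983 has 28 days (1983 is not a leap year): 153 − 28 = 125 left.
January 1983 has 31 days: 125 − 31 = 94 left.
December 1982 has 31 days: 94 − 31 = 63 left.
November 1982 has 30 days: 63 − 30 = 33 left.
October 1982 has 31 days: 33 − 31 = 2 left.
September 1982 has 30 days; 30 − 2 = 28 → September 28, 1982.
Going back 600 days from September 28, 1982:
Going back 28 days from September 28, 1982 reaches the end of the previous month; 600 − 28 = 572 left.
August 1982 has 31 days: 572 − 31 = 541 left.
July 1982 has 31 days: 541 − 31 = 510 left.
June 1982 has 30 days: 510 − 30 = 480 left.
May 1982 has 31 days: 480 − 31 = 449 left.
April 1982 has 30 days: 449 − 30 = 419 left.
March 1982 has 31 days: 419 − 31 = 388 left.
February 1982 has 28 days (1982 is not a leap year): 388 − 28 = 360 left.
January 1982 has 31 days: 360 − 31 = 329 left.
December 1981 has 31 days: 329 − 31 = 298 left.
November 1981 has 30 days: 298 − 30 = 268 left.
October 1981 has 31 days: 268 − 31 = 237 left.
September 1981 has 30 days: 237 − 30 = 207 left.
August 1981 has 31 days: 207 − 31 = 176 left.
July 1981 has 31 days: 176 − 31 = 145 left.
June 1981 has 30 days: 145 − 30 = 115 left.
May 1981 has 31 days: 115 − 31 = 84 left.
April 1981 has 30 days: 84 − 30 = 54 left.
March 1981 has 31 days: 54 − 31 = 23 left.
February 1981 has 28 days; 28 − 23 = 5 → February 5, 1981.
Going back 58 days from February 5, 1981:
Going back 5 days from February 5, 1981 reaches the end of the previous month; 58 − 5 = 53 left.
January 1981 has 31 days: 53 − 31 = 22 left.
December 1980 has 31 days; 31 − 22 = 9 → December 9, 1980.

December 9, 1980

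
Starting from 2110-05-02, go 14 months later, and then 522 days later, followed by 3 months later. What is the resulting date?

March 5, 2113

Advancing 14 months from May 2, 2110:
month 5 + 14 = 19, which is month 7 of year 2111 → July 2111.
Day 2 is valid in July, giving July 2, 2111.
Adding 522 days from July 2, 2111:
July has 31 days, so 31 − 2 = 29 days remain after July 2, 2111; 522 − 29 = 493 left.
August 2111 has 31 days: 493 − 31 = 462 left.
September 2111 has 30 days: 462 − 30 = 432 left.
October 2111 has 31 days: 432 − 31 = 401 left.
November 2111 has 30 days: 401 − 30 = 371 left.
December 2111 has 31 days: 371 − 31 = 340 left.
January 2112 has 31 days: 340 − 31 = 309 left.
February 2112 has 29 days (2112 is a leap year): 309 − 29 = 280 left.
March 2112 has 31 days: 280 − 31 = 249 left.
April 2112 has 30 days: 249 − 30 = 219 left.
May 2112 has 31 days: 219 − 31 = 188 left.
June 2112 has 30 days: 188 − 30 = 158 left.
July 2112 has 31 days: 158 − 31 = 127 left.
August 2112 has 31 days: 127 − 31 = 96 left.
September 2112 has 30 days: 96 − 30 = 66 left.
October 2112 has 31 days: 66 − 31 = 35 left.
November 2112 has 30 days: 35 − 30 = 5 left.
5 days into December 2112 → December 5, 2112.
Counting forward 3 months from December 5, 2112:
month 12 + 3 = 15, which is month 3 of year 2113 → March 2113.
Day 5 is valid in March, giving March 5, 2113.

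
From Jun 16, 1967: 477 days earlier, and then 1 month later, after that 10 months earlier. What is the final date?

Counting back 477 days from June 16, 1967:
Going back 16 days from June 16, 1967 reaches the end of the previous month; 477 − 16 = 461 left.
May 1967 has 31 days: 461 − 31 = 430 left.
April 1967 has 30 days: 430 − 30 = 400 left.
March 1967 has 31 days: 400 − 31 = 369 left.
February 1967 has 28 days (1967 is not a leap year): 369 − 28 = 341 left.
January 1967 has 31 days: 341 − 31 = 310 left.
December 1966 has 31 days: 310 − 31 = 279 left.
November 1966 has 30 days: 279 − 30 = 249 left.
October 1966 has 31 days: 249 − 31 = 218 left.
September 1966 has 30 days: 218 − 30 = 188 left.
August 1966 has 31 days: 188 − 31 = 157 left.
July 1966 has 31 days: 157 − 31 = 126 left.
June 1966 has 30 days: 126 − 30 = 96 left.
May 1966 has 31 days: 96 − 31 = 65 left.
April 1966 has 30 days: 65 − 30 = 35 left.
March 1966 has 31 days: 35 − 31 = 4 left.
February 1966 has 28 days; 28 − 4 = 24 → February 24, 1966.
Counting forward 1 month from February 24, 1966:
month 2 + 1 = 3 → March 1966.
Day 24 is valid in March, giving March 24, 1966.
Subtracting 10 months from March 24, 1966:
month 3 − 10 = -7, which is month 5 of year 1965 → May 1965.
Day 24 is valid in May, giving May 24, 1965.

May 24, 1965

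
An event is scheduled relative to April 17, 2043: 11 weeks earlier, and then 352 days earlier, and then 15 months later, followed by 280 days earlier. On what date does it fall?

August 5, 2042

Subtracting 11 weeks (= 77 days) from April 17, 2043:
Going back 17 days from April 17, 2043 reaches the end of the previous month; 77 − 17 = 60 left.
March 2043 has 31 days: 60 − 31 = 29 left.
February 2043 has 28 days (2043 is not a leap year): 29 − 28 = 1 left.
January 2043 has 31 days; 31 − 1 = 30 → January 30, 2043.
Counting back 352 days from January 30, 2043:
Going back 30 days from January 30, 2043 reaches the end of the previous month; 352 − 30 = 322 left.
December 2042 has 31 days: 322 − 31 = 291 left.
November 2042 has 30 days: 291 − 30 = 261 left.
October 2042 has 31 days: 261 − 31 = 230 left.
September 2042 has 30 days: 230 − 30 = 200 left.
August 2042 has 31 days: 200 − 31 = 169 left.
July 2042 has 31 days: 169 − 31 = 138 left.
June 2042 has 30 days: 138 − 30 = 108 left.
May 2042 has 31 days: 108 − 31 = 77 left.
April 2042 has 30 days: 77 − 30 = 47 left.
March 2042 has 31 days: 47 − 31 = 16 left.
February 2042 has 28 days; 28 − 16 = 12 → February 12, 2042.
Advancing 15 months from February 12, 2042:
month 2 + 15 = 17, which is month 5 of year 2043 → May 2043.
Day 12 is valid in May, giving May 12, 2043.
Going back 280 days from May 12, 2043:
Going back 12 days from May 12, 2043 reaches the end of the previous month; 280 − 12 = 268 left.
April 2043 has 30 days: 268 − 30 = 238 left.
March 2043 has 31 days: 238 − 31 = 207 left.
February 2043 has 28 days (2043 is not a leap year): 207 − 28 = 179 left.
January 2043 has 31 days: 179 − 31 = 148 left.
December 2042 has 31 days: 148 − 31 = 117 left.
November 2042 has 30 days: 117 − 30 = 87 left.
October 2042 has 31 days: 87 − 31 = 56 left.
September 2042 has 30 days: 56 − 30 = 26 left.
August 2042 has 31 days; 31 − 26 = 5 → August 5, 2042.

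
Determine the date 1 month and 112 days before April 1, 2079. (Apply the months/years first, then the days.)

Subtracting 1 month and 112 days from April 1, 2079: first the month/year part, then the days.
month 4 − 1 = 3 → March 2079.
Day 1 is valid in March, giving March 1, 2079.
Now subtract 112 days from March 1, 2079.
Going back 1 day from March 1, 2079 reaches the end of the previous month; 112 − 1 = 111 left.
February 2079 has 28 days (2079 is not a leap year): 111 − 28 = 83 left.
January 2079 has 31 days: 83 − 31 = 52 left.
December 2078 has 31 days: 52 − 31 = 21 left.
November 2078 has 30 days; 30 − 21 = 9 → November 9, 2078.

November 9, 2078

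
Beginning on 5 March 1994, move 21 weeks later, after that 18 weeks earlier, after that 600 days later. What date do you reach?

November 16, 1995

Adding 21 weeks (= 147 days) from March 5, 1994:
March has 31 days, so 31 − 5 = 26 days remain after March 5, 1994; 147 − 26 = 121 left.
April 1994 has 30 days: 121 − 30 = 91 left.
May 1994 has 31 days: 91 − 31 = 60 left.
June 1994 has 30 days: 60 − 30 = 30 left.
30 days into July 1994 → July 30, 1994.
Counting back 18 weeks (= 126 days) from July 30, 1994:
Going back 30 days from July 30, 1994 reaches the end of the previous month; 126 − 30 = 96 left.
June 1994 has 30 days: 96 − 30 = 66 left.
May 1994 has 31 days: 66 − 31 = 35 left.
April 1994 has 30 days: 35 − 30 = 5 left.
March 1994 has 31 days; 31 − 5 = 26 → March 26, 1994.
Advancing 600 days from March 26, 1994:
March has 31 days, so 31 − 26 = 5 days remain after March 26, 1994; 600 − 5 = 595 left.
April 1994 has 30 days: 595 − 30 = 565 left.
May 1994 has 31 days: 565 − 31 = 534 left.
June 1994 has 30 days: 534 − 30 = 504 left.
July 1994 has 31 days: 504 − 31 = 473 left.
August 1994 has 31 days: 473 − 31 = 442 left.
September 1994 has 30 days: 442 − 30 = 412 left.
October 1994 has 31 days: 412 − 31 = 381 left.
November 1994 has 30 days: 381 − 30 = 351 left.
December 1994 has 31 days: 351 − 31 = 320 left.
January 1995 has 31 days: 320 − 31 = 289 left.
February 1995 has 28 days (1995 is not a leap year): 289 − 28 = 261 left.
March 1995 has 31 days: 261 − 31 = 230 left.
April 1995 has 30 days: 230 − 30 = 200 left.
May 1995 has 31 days: 200 − 31 = 169 left.
June 1995 has 30 days: 169 − 30 = 139 left.
July 1995 has 31 days: 139 − 31 = 108 left.
August 1995 has 31 days: 108 − 31 = 77 left.
September 1995 has 30 days: 77 − 30 = 47 left.
October 1995 has 31 days: 47 − 31 = 16 left.
16 days into November 1995 → November 16, 1995.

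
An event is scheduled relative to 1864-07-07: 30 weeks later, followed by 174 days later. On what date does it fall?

Adding 30 weeks (= 210 days) from July 7, 1864:
July has 31 days, so 31 − 7 = 24 days remain after July 7, 1864; 210 − 24 = 186 left.
August 1864 has 31 days: 186 − 31 = 155 left.
September 1864 has 30 days: 155 − 30 = 125 left.
October 1864 has 31 days: 125 − 31 = 94 left.
November 1864 has 30 days: 94 − 30 = 64 left.
December 1864 has 31 days: 64 − 31 = 33 left.
January 1865 has 31 days: 33 − 31 = 2 left.
2 days into February 1865 → February 2, 1865.
Counting forward 174 days from February 2, 1865:
February has 28 days, so 28 − 2 = 26 days remain after February 2, 1865; 174 − 26 = 148 left.
March 1865 has 31 days: 148 − 31 = 117 left.
April 1865 has 30 days: 117 − 30 = 87 left.
May 1865 has 31 days: 87 − 31 = 56 left.
June 1865 has 30 days: 56 − 30 = 26 left.
26 days into July 1865 → July 26, 1865.

July 26, 1865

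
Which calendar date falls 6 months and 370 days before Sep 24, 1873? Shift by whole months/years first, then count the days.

Subtracting 6 months and 370 days from September 24, 1873: first the month/year part, then the days.
month 9 − 6 = 3 → March 1873.
Day 24 is valid in March, giving March 24, 1873.
Now subtract 370 days from March 24, 1873.
Going back 24 days from March 24, 1873 reaches the end of the previous month; 370 − 24 = 346 left.
February 1873 has 28 days (1873 is not a leap year): 346 − 28 = 318 left.
January 1873 has 31 days: 318 − 31 = 287 left.
December 1872 has 31 days: 287 − 31 = 256 left.
November 1872 has 30 days: 256 − 30 = 226 left.
October 1872 has 31 days: 226 − 31 = 195 left.
September 1872 has 30 days: 195 − 30 = 165 left.
August 1872 has 31 days: 165 − 31 = 134 left.
July 1872 has 31 days: 134 − 31 = 103 left.
June 1872 has 30 days: 103 − 30 = 73 left.
May 1872 has 31 days: 73 − 31 = 42 left.
April 1872 has 30 days: 42 − 30 = 12 left.
March 1872 has 31 days; 31 − 12 = 19 → March 19, 1872.

March 19, 1872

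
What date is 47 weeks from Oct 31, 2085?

Counting forward 47 weeks = 329 days from October 31, 2085.
October has 31 days, so 31 − 31 = 0 days remain after October 31, 2085; 329 − 0 = 329 left.
November 2085 has 30 days: 329 − 30 = 299 left.
December 2085 has 31 days: 299 − 31 = 268 left.
January 2086 has 31 days: 268 − 31 = 237 left.
February 2086 has 28 days (2086 is not a leap year): 237 − 28 = 209 left.
March 2086 has 31 days: 209 − 31 = 178 left.
April 2086 has 30 days: 178 − 30 = 148 left.
May 2086 has 31 days: 148 − 31 = 117 left.
June 2086 has 30 days: 117 − 30 = 87 left.
July 2086 has 31 days: 87 − 31 = 56 left.
August 2086 has 31 days: 56 − 31 = 25 left.
25 days into September 2086 → September 25, 2086.

September 25, 2086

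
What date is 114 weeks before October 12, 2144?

Counting back 114 weeks = 798 days from October 12, 2144.
Going back 12 days from October 12, 2144 reaches the end of the previous month; 798 − 12 = 786 left.
September 2144 has 30 days: 786 − 30 = 756 left.
August 2144 has 31 days: 756 − 31 = 725 left.
July 2144 has 31 days: 725 − 31 = 694 left.
June 2144 has 30 days: 694 − 30 = 664 left.
May 2144 has 31 days: 664 − 31 = 633 left.
April 2144 has 30 days: 633 − 30 = 603 left.
March 2144 has 31 days: 603 − 31 = 572 left.
February 2144 has 29 days (2144 is a leap year): 572 − 29 = 543 left.
January 2144 has 31 days: 543 − 31 = 512 left.
December 2143 has 31 days: 512 − 31 = 481 left.
November 2143 has 30 days: 481 − 30 = 451 left.
October 2143 has 31 days: 451 − 31 = 420 left.
September 2143 has 30 days: 420 − 30 = 390 left.
August 2143 has 31 days: 390 − 31 = 359 left.
July 2143 has 31 days: 359 − 31 = 328 left.
June 2143 has 30 days: 328 − 30 = 298 left.
May 2143 has 31 days: 298 − 31 = 267 left.
April 2143 has 30 days: 267 − 30 = 237 left.
March 2143 has 31 days: 237 − 31 = 206 left.
February 2143 has 28 days (2143 is not a leap year): 206 − 28 = 178 left.
January 2143 has 31 days: 178 − 31 = 147 left.
December 2142 has 31 days: 147 − 31 = 116 left.
November 2142 has 30 days: 116 − 30 = 86 left.
October 2142 has 31 days: 86 − 31 = 55 left.
September 2142 has 30 days: 55 − 30 = 25 left.
August 2142 has 31 days; 31 − 25 = 6 → August 6, 2142.

August 6, 2142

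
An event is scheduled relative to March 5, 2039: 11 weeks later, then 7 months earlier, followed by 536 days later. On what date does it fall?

April 9, 2040

Advancing 11 weeks (= 77 days) from March 5, 2039:
March has 31 days, so 31 − 5 = 26 days remain after March 5, 2039; 77 − 26 = 51 left.
April 2039 has 30 days: 51 − 30 = 21 left.
21 days into May 2039 → May 21, 2039.
Going back 7 months from May 21, 2039:
month 5 − 7 = -2, which is month 10 of year 2038 → October 2038.
Day 21 is valid in October, giving October 21, 2038.
Advancing 536 days from October 21, 2038:
October has 31 days, so 31 − 21 = 10 days remain after October 21, 2038; 536 − 10 = 526 left.
November 2038 has 30 days: 526 − 30 = 496 left.
December 2038 has 31 days: 496 − 31 = 465 left.
January 2039 has 31 days: 465 − 31 = 434 left.
February 2039 has 28 days (2039 is not a leap year): 434 − 28 = 406 left.
March 2039 has 31 days: 406 − 31 = 375 left.
April 2039 has 30 days: 375 − 30 = 345 left.
May 2039 has 31 days: 345 − 31 = 314 left.
June 2039 has 30 days: 314 − 30 = 284 left.
July 2039 has 31 days: 284 − 31 = 253 left.
August 2039 has 31 days: 253 − 31 = 222 left.
September 2039 has 30 days: 222 − 30 = 192 left.
October 2039 has 31 days: 192 − 31 = 161 left.
November 2039 has 30 days: 161 − 30 = 131 left.
December 2039 has 31 days: 131 − 31 = 100 left.
January 2040 has 31 days: 100 − 31 = 69 left.
February 2040 has 29 days (2040 is a leap year): 69 − 29 = 40 left.
March 2040 has 31 days: 40 − 31 = 9 left.
9 days into April 2040 → April 9, 2040.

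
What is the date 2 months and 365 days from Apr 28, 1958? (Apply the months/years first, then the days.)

Counting forward 2 months and 365 days from April 28, 1958: first the month/year part, then the days.
month 4 + 2 = 6 → June 1958.
Day 28 is valid in June, giving June 28, 1958.
Now add 365 days from June 28, 1958.
June has 30 days, so 30 − 28 = 2 days remain after June 28, 1958; 365 − 2 = 363 left.
July 1958 has 31 days: 363 − 31 = 332 left.
August 1958 has 31 days: 332 − 31 = 301 left.
September 1958 has 30 days: 301 − 30 = 271 left.
October 1958 has 31 days: 271 − 31 = 240 left.
November 1958 has 30 days: 240 − 30 = 210 left.
December 1958 has 31 days: 210 − 31 = 179 left.
January 1959 has 31 days: 179 − 31 = 148 left.
February 1959 has 28 days (1959 is not a leap year): 148 − 28 = 120 left.
March 1959 has 31 days: 120 − 31 = 89 left.
April 1959 has 30 days: 89 − 30 = 59 left.
May 1959 has 31 days: 59 − 31 = 28 left.
28 days into June 1959 → June 28, 1959.

June 28, 1959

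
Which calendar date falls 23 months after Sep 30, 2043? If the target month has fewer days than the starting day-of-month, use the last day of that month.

Adding 23 months from September 30, 2043.
month 9 + 23 = 32, which is month 8 of year 2045 → August 2045.
Day 30 is valid in August, giving August 30, 2045.

August 30, 2045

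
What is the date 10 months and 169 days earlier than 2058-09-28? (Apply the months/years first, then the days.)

Going back 10 months and 169 days from September 28, 2058: first the month/year part, then the days.
month 9 − 10 = -1, which is month 11 of year 2057 → November 2057.
Day 28 is valid in November, giving November 28, 2057.
Now subtract 169 days from November 28, 2057.
Going back 28 days from November 28, 2057 reaches the end of the previous month; 169 − 28 = 141 left.
October 2057 has 31 days: 141 − 31 = 110 left.
September 2057 has 30 days: 110 − 30 = 80 left.
August 2057 has 31 days: 80 − 31 = 49 left.
July 2057 has 31 days: 49 − 31 = 18 left.
June 2057 has 30 days; 30 − 18 = 12 → June 12, 2057.

June 12, 2057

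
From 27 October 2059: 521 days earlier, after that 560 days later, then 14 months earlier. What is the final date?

October 5, 2058

Counting back 521 days from October 27, 2059:
Going back 27 days from October 27, 2059 reaches the end of the previous month; 521 − 27 = 494 left.
September 2059 has 30 days: 494 − 30 = 464 left.
August 2059 has 31 days: 464 − 31 = 433 left.
July 2059 has 31 days: 433 − 31 = 402 left.
June 2059 has 30 days: 402 − 30 = 372 left.
May 2059 has 31 days: 372 − 31 = 341 left.
April 2059 has 30 days: 341 − 30 = 311 left.
March 2059 has 31 days: 311 − 31 = 280 left.
February 2059 has 28 days (2059 is not a leap year): 280 − 28 = 252 left.
January 2059 has 31 days: 252 − 31 = 221 left.
December 2058 has 31 days: 221 − 31 = 190 left.
November 2058 has 30 days: 190 − 30 = 160 left.
October 2058 has 31 days: 160 − 31 = 129 left.
September 2058 has 30 days: 129 − 30 = 99 left.
August 2058 has 31 days: 99 − 31 = 68 left.
July 2058 has 31 days: 68 − 31 = 37 left.
June 2058 has 30 days: 37 − 30 = 7 left.
May 2058 has 31 days; 31 − 7 = 24 → May 24, 2058.
Adding 560 days from May 24, 2058:
May has 31 days, so 31 − 24 = 7 days remain after May 24, 2058; 560 − 7 = 553 left.
June 2058 has 30 days: 553 − 30 = 523 left.
July 2058 has 31 days: 523 − 31 = 492 left.
August 2058 has 31 days: 492 − 31 = 461 left.
September 2058 has 30 days: 461 − 30 = 431 left.
October 2058 has 31 days: 431 − 31 = 400 left.
November 2058 has 30 days: 400 − 30 = 370 left.
December 2058 has 31 days: 370 − 31 = 339 left.
January 2059 has 31 days: 339 − 31 = 308 left.
February 2059 has 28 days (2059 is not a leap year): 308 − 28 = 280 left.
March 2059 has 31 days: 280 − 31 = 249 left.
April 2059 has 30 days: 249 − 30 = 219 left.
May 2059 has 31 days: 219 − 31 = 188 left.
June 2059 has 30 days: 188 − 30 = 158 left.
July 2059 has 31 days: 158 − 31 = 127 left.
August 2059 has 31 days: 127 − 31 = 96 left.
September 2059 has 30 days: 96 − 30 = 66 left.
October 2059 has 31 days: 66 − 31 = 35 left.
November 2059 has 30 days: 35 − 30 = 5 left.
5 days into December 2059 → December 5, 2059.
Counting back 14 months from December 5, 2059:
month 12 − 14 = -2, which is month 10 of year 2058 → October 2058.
Day 5 is valid in October, giving October 5, 2058.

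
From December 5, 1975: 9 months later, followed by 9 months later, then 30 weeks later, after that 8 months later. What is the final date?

September 1, 1978

Adding 9 months from December 5, 1975:
month 12 + 9 = 21, which is month 9 of year 1976 → September 1976.
Day 5 is valid in September, giving September 5, 1976.
Adding 9 months from September 5, 1976:
month 9 + 9 = 18, which is month 6 of year 1977 → June 1977.
Day 5 is valid in June, giving June 5, 1977.
Advancing 30 weeks (= 210 days) from June 5, 1977:
June has 30 days, so 30 − 5 = 25 days remain after June 5, 1977; 210 − 25 = 185 left.
July 1977 has 31 days: 185 − 31 = 154 left.
August 1977 has 31 days: 154 − 31 = 123 left.
September 1977 has 30 days: 123 − 30 = 93 left.
October 1977 has 31 days: 93 − 31 = 62 left.
November 1977 has 30 days: 62 − 30 = 32 left.
December 1977 has 31 days: 32 − 31 = 1 left.
1 day into January 1978 → January 1, 1978.
Adding 8 months from January 1, 1978:
month 1 + 8 = 9 → September 1978.
Day 1 is valid in September, giving September 1, 1978.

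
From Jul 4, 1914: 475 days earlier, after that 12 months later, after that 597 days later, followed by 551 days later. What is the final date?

May 7, 1917

Going back 475 days from July 4, 1914:
Going back 4 days from July 4, 1914 reaches the end of the previous month; 475 − 4 = 471 left.
June 1914 has 30 days: 471 − 30 = 441 left.
May 1914 has 31 days: 441 − 31 = 410 left.
April 1914 has 30 days: 410 − 30 = 380 left.
March 1914 has 31 days: 380 − 31 = 349 left.
February 1914 has 28 days (1914 is not a leap year): 349 − 28 = 321 left.
January 1914 has 31 days: 321 − 31 = 290 left.
December 1913 has 31 days: 290 − 31 = 259 left.
November 1913 has 30 days: 259 − 30 = 229 left.
October 1913 has 31 days: 229 − 31 = 198 left.
September 1913 has 30 days: 198 − 30 = 168 left.
August 1913 has 31 days: 168 − 31 = 137 left.
July 1913 has 31 days: 137 − 31 = 106 left.
June 1913 has 30 days: 106 − 30 = 76 left.
May 1913 has 31 days: 76 − 31 = 45 left.
April 1913 has 30 days: 45 − 30 = 15 left.
March 1913 has 31 days; 31 − 15 = 16 → March 16, 1913.
Advancing 12 months from March 16, 1913:
month 3 + 12 = 15, which is month 3 of year 1914 → March 1914.
Day 16 is valid in March, giving March 16, 1914.
Counting forward 597 days from March 16, 1914:
March has 31 days, so 31 − 16 = 15 days remain after March 16, 1914; 597 − 15 = 582 left.
April 1914 has 30 days: 582 − 30 = 552 left.
May 1914 has 31 days: 552 − 31 = 521 left.
June 1914 has 30 days: 521 − 30 = 491 left.
July 1914 has 31 days: 491 − 31 = 460 left.
August 1914 has 31 days: 460 − 31 = 429 left.
September 1914 has 30 days: 429 − 30 = 399 left.
October 1914 has 31 days: 399 − 31 = 368 left.
November 1914 has 30 days: 368 − 30 = 338 left.
December 1914 has 31 days: 338 − 31 = 307 left.
January 1915 has 31 days: 307 − 31 = 276 left.
February 1915 has 28 days (1915 is not a leap year): 276 − 28 = 248 left.
March 1915 has 31 days: 248 − 31 = 217 left.
April 1915 has 30 days: 217 − 30 = 187 left.
May 1915 has 31 days: 187 − 31 = 156 left.
June 1915 has 30 days: 156 − 30 = 126 left.
July 1915 has 31 days: 126 − 31 = 95 left.
August 1915 has 31 days: 95 − 31 = 64 left.
September 1915 has 30 days: 64 − 30 = 34 left.
October 1915 has 31 days: 34 − 31 = 3 left.
3 days into November 1915 → November 3, 1915.
Advancing 551 days from November 3, 1915:
November has 30 days, so 30 − 3 = 27 days remain after November 3, 1915; 551 − 27 = 524 left.
December 1915 has 31 days: 524 − 31 = 493 left.
January 1916 has 31 days: 493 − 31 = 462 left.
February 1916 has 29 days (1916 is a leap year): 462 − 29 = 433 left.
March 1916 has 31 days: 433 − 31 = 402 left.
April 1916 has 30 days: 402 − 30 = 372 left.
May 1916 has 31 days: 372 − 31 = 341 left.
June 1916 has 30 days: 341 − 30 = 311 left.
July 1916 has 31 days: 311 − 31 = 280 left.
August 1916 has 31 days: 280 − 31 = 249 left.
September 1916 has 30 days: 249 − 30 = 219 left.
October 1916 has 31 days: 219 − 31 = 188 left.
November 1916 has 30 days: 188 − 30 = 158 left.
December 1916 has 31 days: 158 − 31 = 127 left.
January 1917 has 31 days: 127 − 31 = 96 left.
February 1917 has 28 days (1917 is not a leap year): 96 − 28 = 68 left.
March 1917 has 31 days: 68 − 31 = 37 left.
April 1917 has 30 days: 37 − 30 = 7 left.
7 days into May 1917 → May 7, 1917.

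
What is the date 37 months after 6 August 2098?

Advancing 37 months from August 6, 2098.
month 8 + 37 = 45, which is month 9 of year 2101 → September 2101.
Day 6 is valid in September, giving September 6, 2101.

September 6, 2101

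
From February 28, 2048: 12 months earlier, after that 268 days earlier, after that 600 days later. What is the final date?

Going back 12 months from February 28, 2048:
month 2 − 12 = -10, which is month 2 of year 2047 → February 2047.
Day 28 is valid in February, giving February 28, 2047.
Going back 268 days from February 28, 2047:
Going back 28 days from February 28, 2047 reaches the end of the previous month; 268 − 28 = 240 left.
January 2047 has 31 days: 240 − 31 = 209 left.
December 2046 has 31 days: 209 − 31 = 178 left.
November 2046 has 30 days: 178 − 30 = 148 left.
October 2046 has 31 days: 148 − 31 = 117 left.
September 2046 has 30 days: 117 − 30 = 87 left.
August 2046 has 31 days: 87 − 31 = 56 left.
July 2046 has 31 days: 56 − 31 = 25 left.
June 2046 has 30 days; 30 − 25 = 5 → June 5, 2046.
Counting forward 600 days from June 5, 2046:
June has 30 days, so 30 − 5 = 25 days remain after June 5, 2046; 600 − 25 = 575 left.
July 2046 has 31 days: 575 − 31 = 544 left.
August 2046 has 31 days: 544 − 31 = 513 left.
September 2046 has 30 days: 513 − 30 = 483 left.
October 2046 has 31 days: 483 − 31 = 452 left.
November 2046 has 30 days: 452 − 30 = 422 left.
December 2046 has 31 days: 422 − 31 = 391 left.
January 2047 has 31 days: 391 − 31 = 360 left.
February 2047 has 28 days (2047 is not a leap year): 360 − 28 = 332 left.
March 2047 has 31 days: 332 − 31 = 301 left.
April 2047 has 30 days: 301 − 30 = 271 left.
May 2047 has 31 days: 271 − 31 = 240 left.
June 2047 has 30 days: 240 − 30 = 210 left.
July 2047 has 31 days: 210 − 31 = 179 left.
August 2047 has 31 days: 179 − 31 = 148 left.
September 2047 has 30 days: 148 − 30 = 118 left.
October 2047 has 31 days: 118 − 31 = 87 left.
November 2047 has 30 days: 87 − 30 = 57 left.
December 2047 has 31 days: 57 − 31 = 26 left.
26 days into January 2048 → January 26, 2048.

January 26, 2048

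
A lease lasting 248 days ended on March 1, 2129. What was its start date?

Subtracting 248 days from March 1, 2129.
Going back 1 day from March 1, 2129 reaches the end of the previous month; 248 − 1 = 247 left.
February 2129 has 28 days (2129 is not a leap year): 247 − 28 = 219 left.
January 2129 has 31 days: 219 − 31 = 188 left.
December 2128 has 31 days: 188 − 31 = 157 left.
November 2128 has 30 days: 157 − 30 = 127 left.
October 2128 has 31 days: 127 − 31 = 96 left.
September 2128 has 30 days: 96 − 30 = 66 left.
August 2128 has 31 days: 66 − 31 = 35 left.
July 2128 has 31 days: 35 − 31 = 4 left.
June 2128 has 30 days; 30 − 4 = 26 → June 26, 2128.

June 26, 2128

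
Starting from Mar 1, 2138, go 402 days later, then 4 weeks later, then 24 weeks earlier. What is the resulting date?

Counting forward 402 days from March 1, 2138:
March has 31 days, so 31 − 1 = 30 days remain after March 1, 2138; 402 − 30 = 372 left.
April 2138 has 30 days: 372 − 30 = 342 left.
May 2138 has 31 days: 342 − 31 = 311 left.
June 2138 has 30 days: 311 − 30 = 281 left.
July 2138 has 31 days: 281 − 31 = 250 left.
August 2138 has 31 days: 250 − 31 = 219 left.
September 2138 has 30 days: 219 − 30 = 189 left.
October 2138 has 31 days: 189 − 31 = 158 left.
November 2138 has 30 days: 158 − 30 = 128 left.
December 2138 has 31 days: 128 − 31 = 97 left.
January 2139 has 31 days: 97 − 31 = 66 left.
February 2139 has 28 days (2139 is not a leap year): 66 − 28 = 38 left.
March 2139 has 31 days: 38 − 31 = 7 left.
7 days into April 2139 → April 7, 2139.
Adding 4 weeks (= 28 days) from April 7, 2139:
April has 30 days, so 30 − 7 = 23 days remain after April 7, 2139; 28 − 23 = 5 left.
5 days into May 2139 → May 5, 2139.
Subtracting 24 weeks (= 168 days) from May 5, 2139:
Going back 5 days from May 5, 2139 reaches the end of the previous month; 168 − 5 = 163 left.
April 2139 has 30 days: 163 − 30 = 133 left.
March 2139 has 31 days: 133 − 31 = 102 left.
February 2139 has 28 days (2139 is not a leap year): 102 − 28 = 74 left.
January 2139 has 31 days: 74 − 31 = 43 left.
December 2138 has 31 days: 43 − 31 = 12 left.
November 2138 has 30 days; 30 − 12 = 18 → November 18, 2138.

November 18, 2138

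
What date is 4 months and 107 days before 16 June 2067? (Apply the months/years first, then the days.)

Subtracting 4 months and 107 days from June 16, 2067: first the month/year part, then the days.
month 6 − 4 = 2 → February 2067.
Day 16 is valid in February, giving February 16, 2067.
Now subtract 107 days from February 16, 2067.
Going back 16 days from February 16, 2067 reaches the end of the previous month; 107 − 16 = 91 left.
January 2067 has 31 days: 91 − 31 = 60 left.
December 2066 has 31 days: 60 − 31 = 29 left.
November 2066 has 30 days; 30 − 29 = 1 → November 1, 2066.

November 1, 2066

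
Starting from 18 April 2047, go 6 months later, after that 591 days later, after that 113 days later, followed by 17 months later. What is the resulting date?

February 21, 2051

Advancing 6 months from April 18, 2047:
month 4 + 6 = 10 → October 2047.
Day 18 is valid in October, giving October 18, 2047.
Counting forward 591 days from October 18, 2047:
October has 31 days, so 31 − 18 = 13 days remain after October 18, 2047; 591 − 13 = 578 left.
November 2047 has 30 days: 578 − 30 = 548 left.
December 2047 has 31 days: 548 − 31 = 517 left.
January 2048 has 31 days: 517 − 31 = 486 left.
February 2048 has 29 days (2048 is a leap year): 486 − 29 = 457 left.
March 2048 has 31 days: 457 − 31 = 426 left.
April 2048 has 30 days: 426 − 30 = 396 left.
May 2048 has 31 days: 396 − 31 = 365 left.
June 2048 has 30 days: 365 − 30 = 335 left.
July 2048 has 31 days: 335 − 31 = 304 left.
August 2048 has 31 days: 304 − 31 = 273 left.
September 2048 has 30 days: 273 − 30 = 243 left.
October 2048 has 31 days: 243 − 31 = 212 left.
November 2048 has 30 days: 212 − 30 = 182 left.
December 2048 has 31 days: 182 − 31 = 151 left.
January 2049 has 31 days: 151 − 31 = 120 left.
February 2049 has 28 days (2049 is not a leap year): 120 − 28 = 92 left.
March 2049 has 31 days: 92 − 31 = 61 left.
April 2049 has 30 days: 61 − 30 = 31 left.
31 days into May 2049 → May 31, 2049.
Counting forward 113 days from May 31, 2049:
May has 31 days, so 31 − 31 = 0 days remain after May 31, 2049; 113 − 0 = 113 left.
June 2049 has 30 days: 113 − 30 = 83 left.
July 2049 has 31 days: 83 − 31 = 52 left.
August 2049 has 31 days: 52 − 31 = 21 left.
21 days into September 2049 → September 21, 2049.
Counting forward 17 months from September 21, 2049:
month 9 + 17 = 26, which is month 2 of year 2051 → February 2051.
Day 21 is valid in February, giving February 21, 2051.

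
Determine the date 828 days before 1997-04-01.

December 25, 1994

Counting back 828 days from April 1, 1997.
Going back 1 day from April 1, 1997 reaches the end of the previous month; 828 − 1 = 827 left.
March 1997 has 31 days: 827 − 31 = 796 left.
February 1997 has 28 days (1997 is not a leap year): 796 − 28 = 768 left.
January 1997 has 31 days: 768 − 31 = 737 left.
December 1996 has 31 days: 737 − 31 = 706 left.
November 1996 has 30 days: 706 − 30 = 676 left.
October 1996 has 31 days: 676 − 31 = 645 left.
September 1996 has 30 days: 645 − 30 = 615 left.
August 1996 has 31 days: 615 − 31 = 584 left.
July 1996 has 31 days: 584 − 31 = 553 left.
June 1996 has 30 days: 553 − 30 = 523 left.
May 1996 has 31 days: 523 − 31 = 492 left.
April 1996 has 30 days: 492 − 30 = 462 left.
March 1996 has 31 days: 462 − 31 = 431 left.
February 1996 has 29 days (1996 is a leap year): 431 − 29 = 402 left.
January 1996 has 31 days: 402 − 31 = 371 left.
December 1995 has 31 days: 371 − 31 = 340 left.
November 1995 has 30 days: 340 − 30 = 310 left.
October 1995 has 31 days: 310 − 31 = 279 left.
September 1995 has 30 days: 279 − 30 = 249 left.
August 1995 has 31 days: 249 − 31 = 218 left.
July 1995 has 31 days: 218 − 31 = 187 left.
June 1995 has 30 days: 187 − 30 = 157 left.
May 1995 has 31 days: 157 − 31 = 126 left.
April 1995 has 30 days: 126 − 30 = 96 left.
March 1995 has 31 days: 96 − 31 = 65 left.
February 1995 has 28 days (1995 is not a leap year): 65 − 28 = 37 left.
January 1995 has 31 days: 37 − 31 = 6 left.
December 1994 has 31 days; 31 − 6 = 25 → December 25, 1994.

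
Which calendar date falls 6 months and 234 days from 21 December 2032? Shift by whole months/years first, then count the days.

Counting forward 6 months and 234 days from December 21, 2032: first the month/year part, then the days.
month 12 + 6 = 18, which is month 6 of year 2033 → June 2033.
Day 21 is valid in June, giving June 21, 2033.
Now add 234 days from June 21, 2033.
June has 30 days, so 30 − 21 = 9 days remain after June 21, 2033; 234 − 9 = 225 left.
July 2033 has 31 days: 225 − 31 = 194 left.
August 2033 has 31 days: 194 − 31 = 163 left.
September 2033 has 30 days: 163 − 30 = 133 left.
October 2033 has 31 days: 133 − 31 = 102 left.
November 2033 has 30 days: 102 − 30 = 72 left.
December 2033 has 31 days: 72 − 31 = 41 left.
January 2034 has 31 days: 41 − 31 = 10 left.
10 days into February 2034 → February 10, 2034.

February 10, 2034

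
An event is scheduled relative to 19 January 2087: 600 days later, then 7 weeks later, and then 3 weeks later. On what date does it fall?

November 19, 2088

Advancing 600 days from January 19, 2087:
January has 31 days, so 31 − 19 = 12 days remain after January 19, 2087; 600 − 12 = 588 left.
February 2087 has 28 days (2087 is not a leap year): 588 − 28 = 560 left.
March 2087 has 31 days: 560 − 31 = 529 left.
April 2087 has 30 days: 529 − 30 = 499 left.
May 2087 has 31 days: 499 − 31 = 468 left.
June 2087 has 30 days: 468 − 30 = 438 left.
July 2087 has 31 days: 438 − 31 = 407 left.
August 2087 has 31 days: 407 − 31 = 376 left.
September 2087 has 30 days: 376 − 30 = 346 left.
October 2087 has 31 days: 346 − 31 = 315 left.
November 2087 has 30 days: 315 − 30 = 285 left.
December 2087 has 31 days: 285 − 31 = 254 left.
January 2088 has 31 days: 254 − 31 = 223 left.
February 2088 has 29 days (2088 is a leap year): 223 − 29 = 194 left.
March 2088 has 31 days: 194 − 31 = 163 left.
April 2088 has 30 days: 163 − 30 = 133 left.
May 2088 has 31 days: 133 − 31 = 102 left.
June 2088 has 30 days: 102 − 30 = 72 left.
July 2088 has 31 days: 72 − 31 = 41 left.
August 2088 has 31 days: 41 − 31 = 10 left.
10 days into September 2088 → September 10, 2088.
Advancing 7 weeks (= 49 days) from September 10, 2088:
September has 30 days, so 30 − 10 = 20 days remain after September 10, 2088; 49 − 20 = 29 left.
29 days into October 2088 → October 29, 2088.
Counting forward 3 weeks (= 21 days) from October 29, 2088:
October has 31 days, so 31 − 29 = 2 days remain after October 29, 2088; 21 − 2 = 19 left.
19 days into November 2088 → November 19, 2088.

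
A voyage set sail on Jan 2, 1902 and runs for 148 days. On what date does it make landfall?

May 30, 1902

Adding 148 days from January 2, 1902.
January has 31 days, so 31 − 2 = 29 days remain after January 2, 1902; 148 − 29 = 119 left.
February 1902 has 28 days (1902 is not a leap year): 119 − 28 = 91 left.
March 1902 has 31 days: 91 − 31 = 60 left.
April 1902 has 30 days: 60 − 30 = 30 left.
30 days into May 1902 → May 30, 1902.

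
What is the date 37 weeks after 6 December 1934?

Adding 37 weeks = 259 days from December 6, 1934.
December has 31 days, so 31 − 6 = 25 days remain after December 6, 1934; 259 − 25 = 234 left.
January 1935 has 31 days: 234 − 31 = 203 left.
February 1935 has 28 days (1935 is not a leap year): 203 − 28 = 175 left.
March 1935 has 31 days: 175 − 31 = 144 left.
April 1935 has 30 days: 144 − 30 = 114 left.
May 1935 has 31 days: 114 − 31 = 83 left.
June 1935 has 30 days: 83 − 30 = 53 left.
July 1935 has 31 days: 53 − 31 = 22 left.
22 days into August 1935 → August 22, 1935.

August 22, 1935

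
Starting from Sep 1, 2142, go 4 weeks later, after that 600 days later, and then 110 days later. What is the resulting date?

Counting forward 4 weeks (= 28 days) from September 1, 2142:
September has 30 days; 1 + 28 = 29, still in September.
Adding 600 days from September 29, 2142:
September has 30 days, so 30 − 29 = 1 day remains after September 29, 2142; 600 − 1 = 599 left.
October 2142 has 31 days: 599 − 31 = 568 left.
November 2142 has 30 days: 568 − 30 = 538 left.
December 2142 has 31 days: 538 − 31 = 507 left.
January 2143 has 31 days: 507 − 31 = 476 left.
February 2143 has 28 days (2143 is not a leap year): 476 − 28 = 448 left.
March 2143 has 31 days: 448 − 31 = 417 left.
April 2143 has 30 days: 417 − 30 = 387 left.
May 2143 has 31 days: 387 − 31 = 356 left.
June 2143 has 30 days: 356 − 30 = 326 left.
July 2143 has 31 days: 326 − 31 = 295 left.
August 2143 has 31 days: 295 − 31 = 264 left.
September 2143 has 30 days: 264 − 30 = 234 left.
October 2143 has 31 days: 234 − 31 = 203 left.
November 2143 has 30 days: 203 − 30 = 173 left.
December 2143 has 31 days: 173 − 31 = 142 left.
January 2144 has 31 days: 142 − 31 = 111 left.
February 2144 has 29 days (2144 is a leap year): 111 − 29 = 82 left.
March 2144 has 31 days: 82 − 31 = 51 left.
April 2144 has 30 days: 51 − 30 = 21 left.
21 days into May 2144 → May 21, 2144.
Advancing 110 days from May 21, 2144:
May has 31 days, so 31 − 21 = 10 days remain after May 21, 2144; 110 − 10 = 100 left.
June 2144 has 30 days: 100 − 30 = 70 left.
July 2144 has 31 days: 70 − 31 = 39 left.
August 2144 has 31 days: 39 − 31 = 8 left.
8 days into September 2144 → September 8, 2144.

September 8, 2144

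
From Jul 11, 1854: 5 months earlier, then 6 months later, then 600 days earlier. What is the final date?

December 19, 1852

Going back 5 months from July 11, 1854:
month 7 − 5 = 2 → February 1854.
Day 11 is valid in February, giving February 11, 1854.
Adding 6 months from February 11, 1854:
month 2 + 6 = 8 → August 1854.
Day 11 is valid in August, giving August 11, 1854.
Subtracting 600 days from August 11, 1854:
Going back 11 days from August 11, 1854 reaches the end of the previous month; 600 − 11 = 589 left.
July 1854 has 31 days: 589 − 31 = 558 left.
June 1854 has 30 days: 558 − 30 = 528 left.
May 1854 has 31 days: 528 − 31 = 497 left.
April 1854 has 30 days: 497 − 30 = 467 left.
March 1854 has 31 days: 467 − 31 = 436 left.
February 1854 has 28 days (1854 is not a leap year): 436 − 28 = 408 left.
January 1854 has 31 days: 408 − 31 = 377 left.
December 1853 has 31 days: 377 − 31 = 346 left.
November 1853 has 30 days: 346 − 30 = 316 left.
October 1853 has 31 days: 316 − 31 = 285 left.
September 1853 has 30 days: 285 − 30 = 255 left.
August 1853 has 31 days: 255 − 31 = 224 left.
July 1853 has 31 days: 224 − 31 = 193 left.
June 1853 has 30 days: 193 − 30 = 163 left.
May 1853 has 31 days: 163 − 31 = 132 left.
April 1853 has 30 days: 132 − 30 = 102 left.
March 1853 has 31 days: 102 − 31 = 71 left.
February 1853 has 28 days (1853 is not a leap year): 71 − 28 = 43 left.
January 1853 has 31 days: 43 − 31 = 12 left.
December 1852 has 31 days; 31 − 12 = 19 → December 19, 1852.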